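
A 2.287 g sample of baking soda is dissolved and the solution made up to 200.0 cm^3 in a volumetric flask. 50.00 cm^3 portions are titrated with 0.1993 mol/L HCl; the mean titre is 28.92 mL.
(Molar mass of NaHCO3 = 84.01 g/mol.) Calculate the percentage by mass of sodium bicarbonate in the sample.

NaHCO3 + HCl → NaCl + H2O + CO2
n(HCl) per titration = 0.02892 × 0.1993 = 5.764 × 10^-3 mol
n(NaHCO3) in each aliquot = 5.764 × 10^-3 mol (1:1 ratio)
n(NaHCO3) in the whole flask = 5.764 × 10^-3 × 200.0/50.00 = 0.02306 mol
mass of NaHCO3 = 0.02306 × 84.01 = 1.937 g
% NaHCO3 = 1.937 / 2.287 × 100 = 84.69 %

84.69 %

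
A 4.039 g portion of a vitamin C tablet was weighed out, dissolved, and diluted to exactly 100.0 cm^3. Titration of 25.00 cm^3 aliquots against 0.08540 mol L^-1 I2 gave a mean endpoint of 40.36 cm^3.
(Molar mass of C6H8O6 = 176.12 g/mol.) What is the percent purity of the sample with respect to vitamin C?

C6H8O6 + I2 → C6H6O6 + 2 HI
n(I2) per titration = 0.04036 × 0.08540 = 3.447 × 10^-3 mol
n(C6H8O6) in each aliquot = 3.447 × 10^-3 mol (1:1 ratio)
n(C6H8O6) in the whole flask = 3.447 × 10^-3 × 100.0/25.00 = 0.01379 mol
mass of C6H8O6 = 0.01379 × 176.12 = 2.428 g
% C6H8O6 = 2.428 / 4.039 × 100 = 60.12 %

60.12 %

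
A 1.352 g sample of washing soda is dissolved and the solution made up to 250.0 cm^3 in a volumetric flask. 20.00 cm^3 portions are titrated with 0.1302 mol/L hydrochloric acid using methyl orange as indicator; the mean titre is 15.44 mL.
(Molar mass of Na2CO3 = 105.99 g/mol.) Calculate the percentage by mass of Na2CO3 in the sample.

98.50 %

Na2CO3 + 2 HCl → 2 NaCl + H2O + CO2
n(HCl) per titration = 0.01544 × 0.1302 = 2.010 × 10^-3 mol
From the 1:2 ratio, n(Na2CO3) in each aliquot = 1/2 × 2.010 × 10^-3 = 1.005 × 10^-3 mol
n(Na2CO3) in the whole flask = 1.005 × 10^-3 × 250.0/20.00 = 0.01256 mol
mass of Na2CO3 = 0.01256 × 105.99 = 1.332 g
% Na2CO3 = 1.332 / 1.352 × 100 = 98.50 %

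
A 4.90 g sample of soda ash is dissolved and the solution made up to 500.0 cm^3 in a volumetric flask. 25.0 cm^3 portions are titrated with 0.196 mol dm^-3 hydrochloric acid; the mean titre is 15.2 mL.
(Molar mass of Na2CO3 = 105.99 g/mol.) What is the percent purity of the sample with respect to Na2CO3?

Na2CO3 + 2 HCl → 2 NaCl + H2O + CO2
n(HCl) per titration = 0.0152 × 0.196 = 2.98 × 10^-3 mol
From the 1:2 ratio, n(Na2CO3) in each aliquot = 1/2 × 2.98 × 10^-3 = 1.49 × 10^-3 mol
n(Na2CO3) in the whole flask = 1.49 × 10^-3 × 500.0/25.0 = 0.0298 mol
mass of Na2CO3 = 0.0298 × 105.99 = 3.16 g
% Na2CO3 = 3.16 / 4.90 × 100 = 64.4 %

64.4 %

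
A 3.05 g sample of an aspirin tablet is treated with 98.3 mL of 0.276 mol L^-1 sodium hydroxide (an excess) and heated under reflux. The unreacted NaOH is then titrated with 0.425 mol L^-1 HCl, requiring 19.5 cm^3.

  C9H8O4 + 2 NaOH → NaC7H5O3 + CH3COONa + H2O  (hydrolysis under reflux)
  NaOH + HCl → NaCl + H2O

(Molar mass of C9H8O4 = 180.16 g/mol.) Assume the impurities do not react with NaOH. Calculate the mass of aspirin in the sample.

n(NaOH) added = 0.0983 × 0.276 = 0.0271 mol
n(HCl) used in back-titration = 0.0195 × 0.425 = 8.29 × 10^-3 mol
n(NaOH) left over = 8.29 × 10^-3 mol (1:1 ratio)
n(NaOH) consumed by analyte = 0.0271 − 8.29 × 10^-3 = 0.0188 mol
From the 1:2 ratio, n(C9H8O4) = 1/2 × 0.0188 = 9.42 × 10^-3 mol
mass of C9H8O4 = 9.42 × 10^-3 × 180.16 = 1.70 g

1.70 g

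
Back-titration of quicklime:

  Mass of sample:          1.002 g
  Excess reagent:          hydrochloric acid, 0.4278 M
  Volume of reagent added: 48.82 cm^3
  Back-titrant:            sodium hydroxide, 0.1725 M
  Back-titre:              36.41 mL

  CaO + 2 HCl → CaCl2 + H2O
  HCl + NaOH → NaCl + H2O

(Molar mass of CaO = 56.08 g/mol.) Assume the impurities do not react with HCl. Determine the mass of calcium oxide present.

n(HCl) added = 0.04882 × 0.4278 = 0.02089 mol
n(NaOH) used in back-titration = 0.03641 × 0.1725 = 6.281 × 10^-3 mol
n(HCl) left over = 6.281 × 10^-3 mol (1:1 ratio)
n(HCl) consumed by analyte = 0.02089 − 6.281 × 10^-3 = 0.01460 mol
From the 1:2 ratio, n(CaO) = 1/2 × 0.01460 = 7.302 × 10^-3 mol
mass of CaO = 7.302 × 10^-3 × 56.08 = 0.4095 g

0.4095 g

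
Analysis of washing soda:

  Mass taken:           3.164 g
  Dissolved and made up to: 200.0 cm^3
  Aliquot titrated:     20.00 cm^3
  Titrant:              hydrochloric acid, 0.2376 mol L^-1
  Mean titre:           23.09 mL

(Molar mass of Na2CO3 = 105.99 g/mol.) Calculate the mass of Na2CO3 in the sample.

2.907 g

Na2CO3 + 2 HCl → 2 NaCl + H2O + CO2
n(HCl) per titration = 0.02309 × 0.2376 = 5.486 × 10^-3 mol
From the 1:2 ratio, n(Na2CO3) in each aliquot = 1/2 × 5.486 × 10^-3 = 2.743 × 10^-3 mol
n(Na2CO3) in the whole flask = 2.743 × 10^-3 × 200.0/20.00 = 0.02743 mol
mass of Na2CO3 = 0.02743 × 105.99 = 2.907 g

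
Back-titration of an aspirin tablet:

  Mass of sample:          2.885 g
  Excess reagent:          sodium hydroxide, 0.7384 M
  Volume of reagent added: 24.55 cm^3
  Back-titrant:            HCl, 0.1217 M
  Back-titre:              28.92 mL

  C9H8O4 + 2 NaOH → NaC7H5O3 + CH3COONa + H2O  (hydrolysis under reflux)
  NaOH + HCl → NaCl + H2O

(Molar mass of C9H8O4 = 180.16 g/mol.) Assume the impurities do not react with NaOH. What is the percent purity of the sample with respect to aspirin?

45.61 %

n(NaOH) added = 0.02455 × 0.7384 = 0.01813 mol
n(HCl) used in back-titration = 0.02892 × 0.1217 = 3.520 × 10^-3 mol
n(NaOH) left over = 3.520 × 10^-3 mol (1:1 ratio)
n(NaOH) consumed by analyte = 0.01813 − 3.520 × 10^-3 = 0.01461 mol
From the 1:2 ratio, n(C9H8O4) = 1/2 × 0.01461 = 7.304 × 10^-3 mol
mass of C9H8O4 = 7.304 × 10^-3 × 180.16 = 1.316 g
% C9H8O4 = 1.316 / 2.885 × 100 = 45.61 %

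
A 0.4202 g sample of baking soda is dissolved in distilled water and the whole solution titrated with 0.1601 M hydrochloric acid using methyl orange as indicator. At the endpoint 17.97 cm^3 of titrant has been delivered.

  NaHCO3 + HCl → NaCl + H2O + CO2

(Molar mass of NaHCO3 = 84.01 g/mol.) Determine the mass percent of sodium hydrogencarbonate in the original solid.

n(HCl) = 0.01797 L × 0.1601 mol/L = 2.877 × 10^-3 mol
n(NaHCO3) = 2.877 × 10^-3 mol (1:1 ratio)
mass of NaHCO3 = 2.877 × 10^-3 × 84.01 g/mol = 0.2417 g
% NaHCO3 = 0.2417 / 0.4202 × 100 = 57.52 %

57.52 %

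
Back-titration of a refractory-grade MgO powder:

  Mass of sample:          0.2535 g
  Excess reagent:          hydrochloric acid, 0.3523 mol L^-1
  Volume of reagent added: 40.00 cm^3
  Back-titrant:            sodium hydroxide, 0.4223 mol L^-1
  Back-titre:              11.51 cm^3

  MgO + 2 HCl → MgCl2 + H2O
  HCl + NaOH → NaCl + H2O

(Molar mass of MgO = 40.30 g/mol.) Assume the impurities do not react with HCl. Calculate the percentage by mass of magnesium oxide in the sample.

73.38 %

n(HCl) added = 0.04000 × 0.3523 = 0.01409 mol
n(NaOH) used in back-titration = 0.01151 × 0.4223 = 4.861 × 10^-3 mol
n(HCl) left over = 4.861 × 10^-3 mol (1:1 ratio)
n(HCl) consumed by analyte = 0.01409 − 4.861 × 10^-3 = 9.231 × 10^-3 mol
From the 1:2 ratio, n(MgO) = 1/2 × 9.231 × 10^-3 = 4.616 × 10^-3 mol
mass of MgO = 4.616 × 10^-3 × 40.30 = 0.1860 g
% MgO = 0.1860 / 0.2535 × 100 = 73.38 %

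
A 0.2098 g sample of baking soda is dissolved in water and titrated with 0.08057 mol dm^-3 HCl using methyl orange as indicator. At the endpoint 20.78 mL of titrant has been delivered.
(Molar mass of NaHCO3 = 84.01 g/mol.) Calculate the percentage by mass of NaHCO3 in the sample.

67.04 %

NaHCO3 + HCl → NaCl + H2O + CO2
n(HCl) = 0.02078 L × 0.08057 mol/L = 1.674 × 10^-3 mol
n(NaHCO3) = 1.674 × 10^-3 mol (1:1 ratio)
mass of NaHCO3 = 1.674 × 10^-3 × 84.01 g/mol = 0.1407 g
% NaHCO3 = 0.1407 / 0.2098 × 100 = 67.04 %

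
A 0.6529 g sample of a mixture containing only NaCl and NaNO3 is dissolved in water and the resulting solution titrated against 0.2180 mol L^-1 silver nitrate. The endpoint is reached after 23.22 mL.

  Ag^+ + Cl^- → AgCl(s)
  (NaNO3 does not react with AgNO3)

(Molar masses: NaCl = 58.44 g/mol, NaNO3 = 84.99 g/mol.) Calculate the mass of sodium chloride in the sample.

n(AgNO3) = 0.02322 × 0.2180 = 5.062 × 10^-3 mol
Let x = n(NaCl), y = n(NaNO3).
Titrant: 1x = 5.062 × 10^-3;  mass: 58.44x + 84.99y = 0.6529
Solving, x = 5.062 × 10^-3 mol, y = 4.201 × 10^-3 mol
mass of NaCl = 5.062 × 10^-3 × 58.44 = 0.2958 g

0.2958 g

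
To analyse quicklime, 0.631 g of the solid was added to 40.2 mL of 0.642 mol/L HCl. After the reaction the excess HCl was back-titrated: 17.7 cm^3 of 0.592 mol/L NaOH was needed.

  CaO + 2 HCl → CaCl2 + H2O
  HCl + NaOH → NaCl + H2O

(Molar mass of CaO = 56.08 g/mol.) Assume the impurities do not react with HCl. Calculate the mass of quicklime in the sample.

0.430 g

n(HCl) added = 0.0402 × 0.642 = 0.0258 mol
n(NaOH) used in back-titration = 0.0177 × 0.592 = 0.0105 mol
n(HCl) left over = 0.0105 mol (1:1 ratio)
n(HCl) consumed by analyte = 0.0258 − 0.0105 = 0.0153 mol
From the 1:2 ratio, n(CaO) = 1/2 × 0.0153 = 7.67 × 10^-3 mol
mass of CaO = 7.67 × 10^-3 × 56.08 = 0.430 g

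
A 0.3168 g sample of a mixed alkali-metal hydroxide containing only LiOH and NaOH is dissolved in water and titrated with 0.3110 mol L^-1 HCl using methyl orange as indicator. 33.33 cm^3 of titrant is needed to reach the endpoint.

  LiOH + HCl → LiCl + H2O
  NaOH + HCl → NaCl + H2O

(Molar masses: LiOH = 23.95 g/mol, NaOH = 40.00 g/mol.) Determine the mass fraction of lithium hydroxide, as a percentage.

n(HCl) = 0.03333 × 0.3110 = 0.01037 mol
Let x = n(LiOH), y = n(NaOH).
Titrant: 1x + 1y = 0.01037;  mass: 23.95x + 40.00y = 0.3168
Solving, x = 6.095 × 10^-3 mol, y = 4.271 × 10^-3 mol
mass of LiOH = 6.095 × 10^-3 × 23.95 = 0.1460 g
% LiOH = 0.1460 / 0.3168 × 100 = 46.08 %

46.08 %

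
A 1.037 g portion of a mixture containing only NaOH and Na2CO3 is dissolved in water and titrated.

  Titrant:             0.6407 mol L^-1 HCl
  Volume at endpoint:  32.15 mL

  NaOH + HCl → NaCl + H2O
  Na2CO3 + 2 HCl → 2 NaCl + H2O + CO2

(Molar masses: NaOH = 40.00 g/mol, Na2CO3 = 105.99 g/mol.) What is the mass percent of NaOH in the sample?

16.21 %

n(HCl) = 0.03215 × 0.6407 = 0.02060 mol
Let x = n(NaOH), y = n(Na2CO3).
Titrant: 1x + 2y = 0.02060;  mass: 40.00x + 105.99y = 1.037
Solving, x = 4.203 × 10^-3 mol, y = 8.198 × 10^-3 mol
mass of NaOH = 4.203 × 10^-3 × 40.00 = 0.1681 g
% NaOH = 0.1681 / 1.037 × 100 = 16.21 %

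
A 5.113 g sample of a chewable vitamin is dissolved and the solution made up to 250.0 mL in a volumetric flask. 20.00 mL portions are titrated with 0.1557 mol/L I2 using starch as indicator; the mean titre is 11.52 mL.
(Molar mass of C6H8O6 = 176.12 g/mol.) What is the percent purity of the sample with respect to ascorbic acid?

C6H8O6 + I2 → C6H6O6 + 2 HI
n(I2) per titration = 0.01152 × 0.1557 = 1.794 × 10^-3 mol
n(C6H8O6) in each aliquot = 1.794 × 10^-3 mol (1:1 ratio)
n(C6H8O6) in the whole flask = 1.794 × 10^-3 × 250.0/20.00 = 0.02242 mol
mass of C6H8O6 = 0.02242 × 176.12 = 3.949 g
% C6H8O6 = 3.949 / 5.113 × 100 = 77.23 %

77.23 %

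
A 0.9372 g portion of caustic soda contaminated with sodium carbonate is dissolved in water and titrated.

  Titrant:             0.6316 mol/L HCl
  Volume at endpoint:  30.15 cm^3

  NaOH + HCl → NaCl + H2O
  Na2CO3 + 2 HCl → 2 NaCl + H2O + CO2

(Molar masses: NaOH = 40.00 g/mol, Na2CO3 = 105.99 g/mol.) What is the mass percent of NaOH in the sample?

23.64 %

n(HCl) = 0.03015 × 0.6316 = 0.01904 mol
Let x = n(NaOH), y = n(Na2CO3).
Titrant: 1x + 2y = 0.01904;  mass: 40.00x + 105.99y = 0.9372
Solving, x = 5.538 × 10^-3 mol, y = 6.752 × 10^-3 mol
mass of NaOH = 5.538 × 10^-3 × 40.00 = 0.2215 g
% NaOH = 0.2215 / 0.9372 × 100 = 23.64 %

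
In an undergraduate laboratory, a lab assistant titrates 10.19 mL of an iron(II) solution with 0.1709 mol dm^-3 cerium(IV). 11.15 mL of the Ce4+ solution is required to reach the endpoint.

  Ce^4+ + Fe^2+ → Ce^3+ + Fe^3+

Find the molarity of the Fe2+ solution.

n(Ce4+) = 0.01115 L × 0.1709 mol/L = 1.906 × 10^-3 mol
n(Fe2+) = 1.906 × 10^-3 mol (1:1 mole ratio)
[Fe2+] = 1.906 × 10^-3 mol / 0.01019 L = 0.1870 mol/L

0.1870 mol/L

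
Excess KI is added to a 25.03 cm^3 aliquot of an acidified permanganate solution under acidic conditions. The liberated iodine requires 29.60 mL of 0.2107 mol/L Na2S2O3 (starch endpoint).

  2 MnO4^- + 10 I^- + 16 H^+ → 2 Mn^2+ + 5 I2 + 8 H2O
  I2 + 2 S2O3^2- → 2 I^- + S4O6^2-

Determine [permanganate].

0.04983 mol/L

n(S2O3^2-) = 0.02960 × 0.2107 = 6.237 × 10^-3 mol
n(I2) = n(S2O3^2-)/2 = 3.118 × 10^-3 mol
From the 2:5 ratio, n(MnO4^-) in the aliquot = 2/5 × 3.118 × 10^-3 = 1.247 × 10^-3 mol
[MnO4^-] = 1.247 × 10^-3 / 0.02503 = 0.04983 mol/L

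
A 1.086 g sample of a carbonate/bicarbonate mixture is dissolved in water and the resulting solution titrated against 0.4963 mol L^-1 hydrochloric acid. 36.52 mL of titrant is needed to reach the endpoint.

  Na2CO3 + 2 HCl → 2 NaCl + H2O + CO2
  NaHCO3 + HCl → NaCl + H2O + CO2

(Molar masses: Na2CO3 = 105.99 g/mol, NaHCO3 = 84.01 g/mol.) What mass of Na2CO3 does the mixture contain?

n(HCl) = 0.03652 × 0.4963 = 0.01812 mol
Let x = n(Na2CO3), y = n(NaHCO3).
Titrant: 2x + 1y = 0.01812;  mass: 105.99x + 84.01y = 1.086
Solving, x = 7.040 × 10^-3 mol, y = 4.046 × 10^-3 mol
mass of Na2CO3 = 7.040 × 10^-3 × 105.99 = 0.7461 g

0.7461 g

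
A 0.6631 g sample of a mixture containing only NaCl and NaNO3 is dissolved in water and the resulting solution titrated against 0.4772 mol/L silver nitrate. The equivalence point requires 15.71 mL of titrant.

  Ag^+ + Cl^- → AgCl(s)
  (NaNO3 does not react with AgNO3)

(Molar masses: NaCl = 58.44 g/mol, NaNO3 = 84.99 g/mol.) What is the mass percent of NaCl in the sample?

66.07 %

n(AgNO3) = 0.01571 × 0.4772 = 7.497 × 10^-3 mol
Let x = n(NaCl), y = n(NaNO3).
Titrant: 1x = 7.497 × 10^-3;  mass: 58.44x + 84.99y = 0.6631
Solving, x = 7.497 × 10^-3 mol, y = 2.647 × 10^-3 mol
mass of NaCl = 7.497 × 10^-3 × 58.44 = 0.4381 g
% NaCl = 0.4381 / 0.6631 × 100 = 66.07 %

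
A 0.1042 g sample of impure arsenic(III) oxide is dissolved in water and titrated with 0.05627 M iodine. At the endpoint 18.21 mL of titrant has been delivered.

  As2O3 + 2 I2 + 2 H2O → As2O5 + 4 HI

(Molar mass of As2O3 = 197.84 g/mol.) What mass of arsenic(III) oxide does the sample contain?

0.1014 g

n(I2) = 0.01821 L × 0.05627 mol/L = 1.025 × 10^-3 mol
From the 1:2 ratio, n(As2O3) = 1/2 × 1.025 × 10^-3 = 5.123 × 10^-4 mol
mass of As2O3 = 5.123 × 10^-4 × 197.84 g/mol = 0.1014 g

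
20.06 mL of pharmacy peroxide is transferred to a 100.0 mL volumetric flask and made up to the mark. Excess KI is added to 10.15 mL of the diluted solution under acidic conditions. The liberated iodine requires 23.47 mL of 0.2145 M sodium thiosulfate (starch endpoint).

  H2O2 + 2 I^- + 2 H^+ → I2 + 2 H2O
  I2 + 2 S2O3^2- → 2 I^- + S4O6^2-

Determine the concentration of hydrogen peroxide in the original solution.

n(S2O3^2-) = 0.02347 × 0.2145 = 5.034 × 10^-3 mol
n(I2) = n(S2O3^2-)/2 = 2.517 × 10^-3 mol
n(H2O2) in the aliquot = 2.517 × 10^-3 mol (1:1 ratio)
[H2O2]_dilute = 2.517 × 10^-3 / 0.01015 = 0.2480 mol/L
[H2O2]_original = 0.2480 × 100.0/20.06 = 1.236 mol/L

1.236 M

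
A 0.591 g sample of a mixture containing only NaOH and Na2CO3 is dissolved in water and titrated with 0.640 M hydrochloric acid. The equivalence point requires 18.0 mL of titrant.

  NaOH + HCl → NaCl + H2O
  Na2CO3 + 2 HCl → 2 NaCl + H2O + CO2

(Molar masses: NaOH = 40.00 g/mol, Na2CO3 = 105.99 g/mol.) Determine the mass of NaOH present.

n(HCl) = 0.0180 × 0.640 = 0.0115 mol
Let x = n(NaOH), y = n(Na2CO3).
Titrant: 1x + 2y = 0.0115;  mass: 40.00x + 105.99y = 0.591
Solving, x = 1.50 × 10^-3 mol, y = 5.01 × 10^-3 mol
mass of NaOH = 1.50 × 10^-3 × 40.00 = 0.0600 g

0.0600 g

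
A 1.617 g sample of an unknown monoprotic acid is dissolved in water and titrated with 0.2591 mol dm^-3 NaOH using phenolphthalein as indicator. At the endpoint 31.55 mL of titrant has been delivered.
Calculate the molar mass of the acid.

n(NaOH) = 0.03155 L × 0.2591 mol/L = 8.175 × 10^-3 mol
n(HA) = 8.175 × 10^-3 mol (1:1 ratio)
M = m / n = 1.617 g / 8.175 × 10^-3 mol = 197.8 g/mol

197.8 g/mol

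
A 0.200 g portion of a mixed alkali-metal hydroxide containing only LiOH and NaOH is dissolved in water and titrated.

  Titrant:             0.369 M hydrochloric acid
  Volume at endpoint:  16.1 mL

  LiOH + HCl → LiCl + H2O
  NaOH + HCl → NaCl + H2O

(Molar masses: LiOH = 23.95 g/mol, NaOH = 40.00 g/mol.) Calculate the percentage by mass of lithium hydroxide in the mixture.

n(HCl) = 0.0161 × 0.369 = 5.94 × 10^-3 mol
Let x = n(LiOH), y = n(NaOH).
Titrant: 1x + 1y = 5.94 × 10^-3;  mass: 23.95x + 40.00y = 0.200
Solving, x = 2.34 × 10^-3 mol, y = 3.60 × 10^-3 mol
mass of LiOH = 2.34 × 10^-3 × 23.95 = 0.0562 g
% LiOH = 0.0562 / 0.200 × 100 = 28.1 %

28.1 %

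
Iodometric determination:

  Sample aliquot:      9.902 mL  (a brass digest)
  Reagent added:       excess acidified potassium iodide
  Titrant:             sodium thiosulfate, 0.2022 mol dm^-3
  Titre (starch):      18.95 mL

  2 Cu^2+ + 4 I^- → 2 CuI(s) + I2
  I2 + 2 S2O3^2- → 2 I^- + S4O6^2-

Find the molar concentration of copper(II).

0.3870 mol/L

n(S2O3^2-) = 0.01895 × 0.2022 = 3.832 × 10^-3 mol
n(I2) = n(S2O3^2-)/2 = 1.916 × 10^-3 mol
From the 2:1 ratio, n(Cu2+) in the aliquot = 2/1 × 1.916 × 10^-3 = 3.832 × 10^-3 mol
[Cu2+] = 3.832 × 10^-3 / 0.009902 = 0.3870 mol/L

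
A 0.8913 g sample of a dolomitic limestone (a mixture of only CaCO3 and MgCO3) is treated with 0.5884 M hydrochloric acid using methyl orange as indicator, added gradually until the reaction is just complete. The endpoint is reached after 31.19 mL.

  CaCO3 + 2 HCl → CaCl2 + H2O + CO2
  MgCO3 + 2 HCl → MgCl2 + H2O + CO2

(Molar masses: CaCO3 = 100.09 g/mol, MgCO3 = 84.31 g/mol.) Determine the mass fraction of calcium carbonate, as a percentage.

n(HCl) = 0.03119 × 0.5884 = 0.01835 mol
Let x = n(CaCO3), y = n(MgCO3).
Titrant: 2x + 2y = 0.01835;  mass: 100.09x + 84.31y = 0.8913
Solving, x = 7.456 × 10^-3 mol, y = 1.720 × 10^-3 mol
mass of CaCO3 = 7.456 × 10^-3 × 100.09 = 0.7463 g
% CaCO3 = 0.7463 / 0.8913 × 100 = 83.73 %

83.73 %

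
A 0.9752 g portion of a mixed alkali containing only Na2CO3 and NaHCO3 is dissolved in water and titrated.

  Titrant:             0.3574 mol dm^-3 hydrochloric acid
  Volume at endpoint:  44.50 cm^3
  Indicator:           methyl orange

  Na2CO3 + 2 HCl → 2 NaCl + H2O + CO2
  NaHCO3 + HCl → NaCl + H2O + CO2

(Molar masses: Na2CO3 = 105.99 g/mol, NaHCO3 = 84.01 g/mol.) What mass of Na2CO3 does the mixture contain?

n(HCl) = 0.04450 × 0.3574 = 0.01590 mol
Let x = n(Na2CO3), y = n(NaHCO3).
Titrant: 2x + 1y = 0.01590;  mass: 105.99x + 84.01y = 0.9752
Solving, x = 5.818 × 10^-3 mol, y = 4.267 × 10^-3 mol
mass of Na2CO3 = 5.818 × 10^-3 × 105.99 = 0.6167 g

0.6167 g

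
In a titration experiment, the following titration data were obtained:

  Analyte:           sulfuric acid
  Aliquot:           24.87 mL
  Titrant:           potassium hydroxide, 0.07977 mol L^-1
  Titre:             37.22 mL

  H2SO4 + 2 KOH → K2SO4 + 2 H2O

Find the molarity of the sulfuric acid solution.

n(KOH) = 0.03722 L × 0.07977 mol/L = 2.969 × 10^-3 mol
From the 1:2 mole ratio, n(H2SO4) = 1/2 × 2.969 × 10^-3 = 1.485 × 10^-3 mol
[H2SO4] = 1.485 × 10^-3 mol / 0.02487 L = 0.05969 mol/L

0.05969 mol/L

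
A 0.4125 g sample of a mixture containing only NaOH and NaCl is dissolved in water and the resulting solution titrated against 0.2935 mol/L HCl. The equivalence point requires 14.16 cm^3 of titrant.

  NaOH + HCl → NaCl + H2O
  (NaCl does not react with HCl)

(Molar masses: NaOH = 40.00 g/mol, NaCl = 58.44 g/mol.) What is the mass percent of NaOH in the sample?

n(HCl) = 0.01416 × 0.2935 = 4.156 × 10^-3 mol
Let x = n(NaOH), y = n(NaCl).
Titrant: 1x = 4.156 × 10^-3;  mass: 40.00x + 58.44y = 0.4125
Solving, x = 4.156 × 10^-3 mol, y = 4.214 × 10^-3 mol
mass of NaOH = 4.156 × 10^-3 × 40.00 = 0.1662 g
% NaOH = 0.1662 / 0.4125 × 100 = 40.30 %

40.30 %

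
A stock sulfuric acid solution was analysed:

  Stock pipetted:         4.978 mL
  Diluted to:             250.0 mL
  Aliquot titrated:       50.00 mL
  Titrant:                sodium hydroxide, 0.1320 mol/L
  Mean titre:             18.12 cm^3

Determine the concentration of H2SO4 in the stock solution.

1.201 mol/L

H2SO4 + 2 NaOH → Na2SO4 + 2 H2O
n(NaOH) = 0.01812 × 0.1320 = 2.392 × 10^-3 mol
From the 1:2 ratio, n(H2SO4) in the aliquot = 1/2 × 2.392 × 10^-3 = 1.196 × 10^-3 mol
[H2SO4]_dilute = 1.196 × 10^-3 / 0.05000 = 0.02392 mol/L
Dilution factor = 250.0 / 4.978 = 50.22
[H2SO4]_stock = 0.02392 × 50.22 = 1.201 mol/L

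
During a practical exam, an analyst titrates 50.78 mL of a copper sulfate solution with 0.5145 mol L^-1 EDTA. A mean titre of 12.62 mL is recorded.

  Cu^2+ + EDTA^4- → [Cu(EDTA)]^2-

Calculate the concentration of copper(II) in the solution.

0.1279 mol/L

n(EDTA) = 0.01262 L × 0.5145 mol/L = 6.493 × 10^-3 mol
n(Cu2+) = 6.493 × 10^-3 mol (1:1 mole ratio)
[Cu2+] = 6.493 × 10^-3 mol / 0.05078 L = 0.1279 mol/L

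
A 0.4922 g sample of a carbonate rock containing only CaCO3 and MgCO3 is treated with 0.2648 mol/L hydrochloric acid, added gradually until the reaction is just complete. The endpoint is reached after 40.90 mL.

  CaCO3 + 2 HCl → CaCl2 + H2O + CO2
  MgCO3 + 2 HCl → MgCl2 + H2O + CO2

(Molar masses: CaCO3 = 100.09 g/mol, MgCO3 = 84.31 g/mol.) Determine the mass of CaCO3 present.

0.2261 g

n(HCl) = 0.04090 × 0.2648 = 0.01083 mol
Let x = n(CaCO3), y = n(MgCO3).
Titrant: 2x + 2y = 0.01083;  mass: 100.09x + 84.31y = 0.4922
Solving, x = 2.259 × 10^-3 mol, y = 3.156 × 10^-3 mol
mass of CaCO3 = 2.259 × 10^-3 × 100.09 = 0.2261 g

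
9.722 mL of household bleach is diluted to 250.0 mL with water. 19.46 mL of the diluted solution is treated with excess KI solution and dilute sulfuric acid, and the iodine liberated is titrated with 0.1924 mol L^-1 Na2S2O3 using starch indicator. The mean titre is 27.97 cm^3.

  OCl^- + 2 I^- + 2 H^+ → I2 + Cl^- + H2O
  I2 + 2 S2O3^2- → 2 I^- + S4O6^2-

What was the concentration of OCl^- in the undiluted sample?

3.556 mol/L

n(S2O3^2-) = 0.02797 × 0.1924 = 5.381 × 10^-3 mol
n(I2) = n(S2O3^2-)/2 = 2.691 × 10^-3 mol
n(OCl^-) in the aliquot = 2.691 × 10^-3 mol (1:1 ratio)
[OCl^-]_dilute = 2.691 × 10^-3 / 0.01946 = 0.1383 mol/L
[OCl^-]_original = 0.1383 × 250.0/9.722 = 3.556 mol/L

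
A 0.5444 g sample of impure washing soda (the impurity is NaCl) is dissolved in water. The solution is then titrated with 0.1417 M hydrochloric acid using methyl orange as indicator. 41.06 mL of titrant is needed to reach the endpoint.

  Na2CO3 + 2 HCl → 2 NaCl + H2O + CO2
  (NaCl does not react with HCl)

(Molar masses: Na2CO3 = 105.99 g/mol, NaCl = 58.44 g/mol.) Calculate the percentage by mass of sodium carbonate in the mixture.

n(HCl) = 0.04106 × 0.1417 = 5.818 × 10^-3 mol
Let x = n(Na2CO3), y = n(NaCl).
Titrant: 2x = 5.818 × 10^-3;  mass: 105.99x + 58.44y = 0.5444
Solving, x = 2.909 × 10^-3 mol, y = 4.039 × 10^-3 mol
mass of Na2CO3 = 2.909 × 10^-3 × 105.99 = 0.3083 g
% Na2CO3 = 0.3083 / 0.5444 × 100 = 56.64 %

56.64 %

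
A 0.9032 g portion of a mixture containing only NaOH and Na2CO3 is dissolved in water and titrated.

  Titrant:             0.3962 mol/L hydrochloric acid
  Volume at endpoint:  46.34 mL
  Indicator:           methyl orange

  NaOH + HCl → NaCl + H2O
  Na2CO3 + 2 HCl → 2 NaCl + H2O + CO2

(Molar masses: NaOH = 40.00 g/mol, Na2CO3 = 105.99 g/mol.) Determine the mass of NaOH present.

0.2148 g

n(HCl) = 0.04634 × 0.3962 = 0.01836 mol
Let x = n(NaOH), y = n(Na2CO3).
Titrant: 1x + 2y = 0.01836;  mass: 40.00x + 105.99y = 0.9032
Solving, x = 5.370 × 10^-3 mol, y = 6.495 × 10^-3 mol
mass of NaOH = 5.370 × 10^-3 × 40.00 = 0.2148 g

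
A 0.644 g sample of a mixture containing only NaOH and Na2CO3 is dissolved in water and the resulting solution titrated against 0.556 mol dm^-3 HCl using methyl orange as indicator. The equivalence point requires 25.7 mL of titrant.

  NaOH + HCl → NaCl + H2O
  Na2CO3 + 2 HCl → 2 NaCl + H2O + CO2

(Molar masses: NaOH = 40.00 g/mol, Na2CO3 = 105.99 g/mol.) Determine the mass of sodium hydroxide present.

n(HCl) = 0.0257 × 0.556 = 0.0143 mol
Let x = n(NaOH), y = n(Na2CO3).
Titrant: 1x + 2y = 0.0143;  mass: 40.00x + 105.99y = 0.644
Solving, x = 8.72 × 10^-3 mol, y = 2.79 × 10^-3 mol
mass of NaOH = 8.72 × 10^-3 × 40.00 = 0.349 g

0.349 g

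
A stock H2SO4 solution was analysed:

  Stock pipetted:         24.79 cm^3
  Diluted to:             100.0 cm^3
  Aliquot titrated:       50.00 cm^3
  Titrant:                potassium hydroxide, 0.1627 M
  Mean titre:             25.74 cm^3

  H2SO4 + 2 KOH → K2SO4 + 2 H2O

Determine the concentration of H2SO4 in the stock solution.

n(KOH) = 0.02574 × 0.1627 = 4.188 × 10^-3 mol
From the 1:2 ratio, n(H2SO4) in the aliquot = 1/2 × 4.188 × 10^-3 = 2.094 × 10^-3 mol
[H2SO4]_dilute = 2.094 × 10^-3 / 0.05000 = 0.04188 mol/L
Dilution factor = 100.0 / 24.79 = 4.034
[H2SO4]_stock = 0.04188 × 4.034 = 0.1689 mol/L

0.1689 M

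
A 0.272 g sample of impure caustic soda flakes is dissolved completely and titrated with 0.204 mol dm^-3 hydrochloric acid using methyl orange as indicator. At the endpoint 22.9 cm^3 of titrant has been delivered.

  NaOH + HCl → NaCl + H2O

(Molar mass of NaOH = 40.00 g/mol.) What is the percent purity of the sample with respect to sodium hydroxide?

68.7 %

n(HCl) = 0.0229 L × 0.204 mol/L = 4.67 × 10^-3 mol
n(NaOH) = 4.67 × 10^-3 mol (1:1 ratio)
mass of NaOH = 4.67 × 10^-3 × 40.00 g/mol = 0.187 g
% NaOH = 0.187 / 0.272 × 100 = 68.7 %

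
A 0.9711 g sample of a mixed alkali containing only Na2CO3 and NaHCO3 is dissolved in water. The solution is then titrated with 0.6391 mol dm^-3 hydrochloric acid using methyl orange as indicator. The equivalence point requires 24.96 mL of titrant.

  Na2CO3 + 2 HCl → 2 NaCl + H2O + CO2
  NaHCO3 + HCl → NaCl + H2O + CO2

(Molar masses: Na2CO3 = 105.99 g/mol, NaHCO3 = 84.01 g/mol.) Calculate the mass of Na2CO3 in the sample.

n(HCl) = 0.02496 × 0.6391 = 0.01595 mol
Let x = n(Na2CO3), y = n(NaHCO3).
Titrant: 2x + 1y = 0.01595;  mass: 105.99x + 84.01y = 0.9711
Solving, x = 5.949 × 10^-3 mol, y = 4.054 × 10^-3 mol
mass of Na2CO3 = 5.949 × 10^-3 × 105.99 = 0.6305 g

0.6305 g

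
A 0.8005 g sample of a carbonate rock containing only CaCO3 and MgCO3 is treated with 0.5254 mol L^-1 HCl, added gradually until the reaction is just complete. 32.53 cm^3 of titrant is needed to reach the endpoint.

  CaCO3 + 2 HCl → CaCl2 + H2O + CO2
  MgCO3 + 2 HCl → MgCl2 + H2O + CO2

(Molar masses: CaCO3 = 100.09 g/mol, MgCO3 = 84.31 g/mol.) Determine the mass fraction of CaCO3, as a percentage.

n(HCl) = 0.03253 × 0.5254 = 0.01709 mol
Let x = n(CaCO3), y = n(MgCO3).
Titrant: 2x + 2y = 0.01709;  mass: 100.09x + 84.31y = 0.8005
Solving, x = 5.071 × 10^-3 mol, y = 3.475 × 10^-3 mol
mass of CaCO3 = 5.071 × 10^-3 × 100.09 = 0.5075 g
% CaCO3 = 0.5075 / 0.8005 × 100 = 63.40 %

63.40 %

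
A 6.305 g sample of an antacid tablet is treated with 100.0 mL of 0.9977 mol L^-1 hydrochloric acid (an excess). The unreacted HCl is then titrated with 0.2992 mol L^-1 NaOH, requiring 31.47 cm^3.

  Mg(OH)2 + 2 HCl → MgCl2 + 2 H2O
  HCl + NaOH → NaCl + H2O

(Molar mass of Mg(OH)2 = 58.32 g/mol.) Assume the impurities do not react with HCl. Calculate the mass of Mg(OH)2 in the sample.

2.635 g

n(HCl) added = 0.1000 × 0.9977 = 0.09977 mol
n(NaOH) used in back-titration = 0.03147 × 0.2992 = 9.416 × 10^-3 mol
n(HCl) left over = 9.416 × 10^-3 mol (1:1 ratio)
n(HCl) consumed by analyte = 0.09977 − 9.416 × 10^-3 = 0.09035 mol
From the 1:2 ratio, n(Mg(OH)2) = 1/2 × 0.09035 = 0.04518 mol
mass of Mg(OH)2 = 0.04518 × 58.32 = 2.635 g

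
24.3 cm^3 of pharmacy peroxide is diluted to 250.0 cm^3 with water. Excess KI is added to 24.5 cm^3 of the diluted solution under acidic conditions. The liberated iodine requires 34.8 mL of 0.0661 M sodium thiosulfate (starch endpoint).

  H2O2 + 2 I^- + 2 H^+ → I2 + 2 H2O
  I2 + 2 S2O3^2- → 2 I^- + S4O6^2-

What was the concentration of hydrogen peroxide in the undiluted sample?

0.483 M

n(S2O3^2-) = 0.0348 × 0.0661 = 2.30 × 10^-3 mol
n(I2) = n(S2O3^2-)/2 = 1.15 × 10^-3 mol
n(H2O2) in the aliquot = 1.15 × 10^-3 mol (1:1 ratio)
[H2O2]_dilute = 1.15 × 10^-3 / 0.0245 = 0.0469 mol/L
[H2O2]_original = 0.0469 × 250.0/24.3 = 0.483 mol/L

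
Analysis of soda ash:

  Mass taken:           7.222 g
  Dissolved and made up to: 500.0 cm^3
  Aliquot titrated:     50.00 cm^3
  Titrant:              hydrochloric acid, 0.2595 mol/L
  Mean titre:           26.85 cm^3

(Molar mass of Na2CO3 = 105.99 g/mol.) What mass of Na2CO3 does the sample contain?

Na2CO3 + 2 HCl → 2 NaCl + H2O + CO2
n(HCl) per titration = 0.02685 × 0.2595 = 6.968 × 10^-3 mol
From the 1:2 ratio, n(Na2CO3) in each aliquot = 1/2 × 6.968 × 10^-3 = 3.484 × 10^-3 mol
n(Na2CO3) in the whole flask = 3.484 × 10^-3 × 500.0/50.00 = 0.03484 mol
mass of Na2CO3 = 0.03484 × 105.99 = 3.692 g

3.692 g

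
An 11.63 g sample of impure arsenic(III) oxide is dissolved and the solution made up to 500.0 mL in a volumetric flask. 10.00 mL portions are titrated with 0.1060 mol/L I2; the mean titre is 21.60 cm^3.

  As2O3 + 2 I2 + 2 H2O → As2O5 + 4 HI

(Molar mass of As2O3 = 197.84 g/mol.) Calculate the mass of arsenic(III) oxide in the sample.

11.32 g

n(I2) per titration = 0.02160 × 0.1060 = 2.290 × 10^-3 mol
From the 1:2 ratio, n(As2O3) in each aliquot = 1/2 × 2.290 × 10^-3 = 1.145 × 10^-3 mol
n(As2O3) in the whole flask = 1.145 × 10^-3 × 500.0/10.00 = 0.05724 mol
mass of As2O3 = 0.05724 × 197.84 = 11.32 g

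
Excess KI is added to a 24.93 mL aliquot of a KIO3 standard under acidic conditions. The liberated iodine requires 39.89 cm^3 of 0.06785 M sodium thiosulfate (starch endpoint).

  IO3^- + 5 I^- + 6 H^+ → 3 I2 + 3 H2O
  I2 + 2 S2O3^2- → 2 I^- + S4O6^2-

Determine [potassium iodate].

n(S2O3^2-) = 0.03989 × 0.06785 = 2.707 × 10^-3 mol
n(I2) = n(S2O3^2-)/2 = 1.353 × 10^-3 mol
From the 1:3 ratio, n(IO3^-) in the aliquot = 1/3 × 1.353 × 10^-3 = 4.511 × 10^-4 mol
[IO3^-] = 4.511 × 10^-4 / 0.02493 = 0.01809 mol/L

0.01809 M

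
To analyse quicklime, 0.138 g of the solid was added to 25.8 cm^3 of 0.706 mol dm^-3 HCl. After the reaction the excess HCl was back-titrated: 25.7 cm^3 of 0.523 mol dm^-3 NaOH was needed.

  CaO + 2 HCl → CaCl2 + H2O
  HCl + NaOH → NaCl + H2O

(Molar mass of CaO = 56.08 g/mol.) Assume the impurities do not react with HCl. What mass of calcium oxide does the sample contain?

0.134 g

n(HCl) added = 0.0258 × 0.706 = 0.0182 mol
n(NaOH) used in back-titration = 0.0257 × 0.523 = 0.0134 mol
n(HCl) left over = 0.0134 mol (1:1 ratio)
n(HCl) consumed by analyte = 0.0182 − 0.0134 = 4.77 × 10^-3 mol
From the 1:2 ratio, n(CaO) = 1/2 × 4.77 × 10^-3 = 2.39 × 10^-3 mol
mass of CaO = 2.39 × 10^-3 × 56.08 = 0.134 g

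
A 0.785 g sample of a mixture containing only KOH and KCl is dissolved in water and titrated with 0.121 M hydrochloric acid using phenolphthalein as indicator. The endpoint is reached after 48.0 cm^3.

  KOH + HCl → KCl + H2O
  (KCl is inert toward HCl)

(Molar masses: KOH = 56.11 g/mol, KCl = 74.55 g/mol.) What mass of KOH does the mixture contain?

0.326 g

n(HCl) = 0.0480 × 0.121 = 5.81 × 10^-3 mol
Let x = n(KOH), y = n(KCl).
Titrant: 1x = 5.81 × 10^-3;  mass: 56.11x + 74.55y = 0.785
Solving, x = 5.81 × 10^-3 mol, y = 6.16 × 10^-3 mol
mass of KOH = 5.81 × 10^-3 × 56.11 = 0.326 g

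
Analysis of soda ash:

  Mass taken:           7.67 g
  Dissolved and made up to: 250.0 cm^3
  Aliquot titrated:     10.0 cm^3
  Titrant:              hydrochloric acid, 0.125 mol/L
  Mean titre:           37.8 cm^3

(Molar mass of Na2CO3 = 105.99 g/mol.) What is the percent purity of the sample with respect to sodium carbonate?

81.6 %

Na2CO3 + 2 HCl → 2 NaCl + H2O + CO2
n(HCl) per titration = 0.0378 × 0.125 = 4.72 × 10^-3 mol
From the 1:2 ratio, n(Na2CO3) in each aliquot = 1/2 × 4.72 × 10^-3 = 2.36 × 10^-3 mol
n(Na2CO3) in the whole flask = 2.36 × 10^-3 × 250.0/10.0 = 0.0591 mol
mass of Na2CO3 = 0.0591 × 105.99 = 6.26 g
% Na2CO3 = 6.26 / 7.67 × 100 = 81.6 %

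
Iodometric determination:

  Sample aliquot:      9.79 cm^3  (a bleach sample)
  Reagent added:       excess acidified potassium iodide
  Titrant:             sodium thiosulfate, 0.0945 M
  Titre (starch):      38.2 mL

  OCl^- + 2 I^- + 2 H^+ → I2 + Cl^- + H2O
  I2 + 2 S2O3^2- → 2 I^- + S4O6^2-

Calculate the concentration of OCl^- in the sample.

n(S2O3^2-) = 0.0382 × 0.0945 = 3.61 × 10^-3 mol
n(I2) = n(S2O3^2-)/2 = 1.80 × 10^-3 mol
n(OCl^-) in the aliquot = 1.80 × 10^-3 mol (1:1 ratio)
[OCl^-] = 1.80 × 10^-3 / 0.00979 = 0.184 mol/L

0.184 M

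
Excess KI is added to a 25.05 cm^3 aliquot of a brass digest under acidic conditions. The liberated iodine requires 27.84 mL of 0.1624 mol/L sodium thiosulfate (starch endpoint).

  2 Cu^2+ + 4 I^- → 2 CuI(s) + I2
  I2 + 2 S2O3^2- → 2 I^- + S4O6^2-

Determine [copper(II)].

n(S2O3^2-) = 0.02784 × 0.1624 = 4.521 × 10^-3 mol
n(I2) = n(S2O3^2-)/2 = 2.261 × 10^-3 mol
From the 2:1 ratio, n(Cu2+) in the aliquot = 2/1 × 2.261 × 10^-3 = 4.521 × 10^-3 mol
[Cu2+] = 4.521 × 10^-3 / 0.02505 = 0.1805 mol/L

0.1805 mol/L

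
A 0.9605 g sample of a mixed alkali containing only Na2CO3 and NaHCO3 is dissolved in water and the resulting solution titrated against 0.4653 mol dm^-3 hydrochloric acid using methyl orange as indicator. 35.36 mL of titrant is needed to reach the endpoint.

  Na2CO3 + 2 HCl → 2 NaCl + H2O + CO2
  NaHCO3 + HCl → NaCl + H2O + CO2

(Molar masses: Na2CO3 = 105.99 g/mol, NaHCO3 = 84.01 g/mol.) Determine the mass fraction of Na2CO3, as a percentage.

75.02 %

n(HCl) = 0.03536 × 0.4653 = 0.01645 mol
Let x = n(Na2CO3), y = n(NaHCO3).
Titrant: 2x + 1y = 0.01645;  mass: 105.99x + 84.01y = 0.9605
Solving, x = 6.799 × 10^-3 mol, y = 2.856 × 10^-3 mol
mass of Na2CO3 = 6.799 × 10^-3 × 105.99 = 0.7206 g
% Na2CO3 = 0.7206 / 0.9605 × 100 = 75.02 %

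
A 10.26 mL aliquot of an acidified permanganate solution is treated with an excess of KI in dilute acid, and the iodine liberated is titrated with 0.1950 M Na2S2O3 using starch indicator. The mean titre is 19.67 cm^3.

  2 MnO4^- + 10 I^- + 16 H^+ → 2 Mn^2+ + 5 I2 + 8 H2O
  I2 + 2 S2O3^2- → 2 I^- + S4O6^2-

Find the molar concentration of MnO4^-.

n(S2O3^2-) = 0.01967 × 0.1950 = 3.836 × 10^-3 mol
n(I2) = n(S2O3^2-)/2 = 1.918 × 10^-3 mol
From the 2:5 ratio, n(MnO4^-) in the aliquot = 2/5 × 1.918 × 10^-3 = 7.671 × 10^-4 mol
[MnO4^-] = 7.671 × 10^-4 / 0.01026 = 0.07477 mol/L

0.07477 M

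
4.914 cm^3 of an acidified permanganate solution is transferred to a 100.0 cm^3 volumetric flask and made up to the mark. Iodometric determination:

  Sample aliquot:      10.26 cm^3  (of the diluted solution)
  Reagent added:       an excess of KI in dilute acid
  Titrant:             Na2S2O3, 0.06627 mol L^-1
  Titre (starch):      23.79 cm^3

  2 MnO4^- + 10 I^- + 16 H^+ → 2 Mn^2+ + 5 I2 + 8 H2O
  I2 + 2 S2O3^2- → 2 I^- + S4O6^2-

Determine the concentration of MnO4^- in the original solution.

n(S2O3^2-) = 0.02379 × 0.06627 = 1.577 × 10^-3 mol
n(I2) = n(S2O3^2-)/2 = 7.883 × 10^-4 mol
From the 2:5 ratio, n(MnO4^-) in the aliquot = 2/5 × 7.883 × 10^-4 = 3.153 × 10^-4 mol
[MnO4^-]_dilute = 3.153 × 10^-4 / 0.01026 = 0.03073 mol/L
[MnO4^-]_original = 0.03073 × 100.0/4.914 = 0.6254 mol/L

0.6254 mol/L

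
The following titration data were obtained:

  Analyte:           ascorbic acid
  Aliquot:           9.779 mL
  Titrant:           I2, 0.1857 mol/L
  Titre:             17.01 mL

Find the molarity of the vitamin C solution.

C6H8O6 + I2 → C6H6O6 + 2 HI
n(I2) = 0.01701 L × 0.1857 mol/L = 3.159 × 10^-3 mol
n(C6H8O6) = 3.159 × 10^-3 mol (1:1 mole ratio)
[C6H8O6] = 3.159 × 10^-3 mol / 0.009779 L = 0.3230 mol/L

0.3230 mol/L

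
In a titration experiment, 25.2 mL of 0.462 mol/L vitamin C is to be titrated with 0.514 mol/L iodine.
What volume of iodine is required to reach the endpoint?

C6H8O6 + I2 → C6H6O6 + 2 HI
n(C6H8O6) = 0.0252 L × 0.462 mol/L = 0.0116 mol
n(I2) = 0.0116 mol (1:1 stoichiometry)
V(I2) = 0.0116 mol / 0.514 mol/L = 0.0227 L = 22.7 mL

22.7 mL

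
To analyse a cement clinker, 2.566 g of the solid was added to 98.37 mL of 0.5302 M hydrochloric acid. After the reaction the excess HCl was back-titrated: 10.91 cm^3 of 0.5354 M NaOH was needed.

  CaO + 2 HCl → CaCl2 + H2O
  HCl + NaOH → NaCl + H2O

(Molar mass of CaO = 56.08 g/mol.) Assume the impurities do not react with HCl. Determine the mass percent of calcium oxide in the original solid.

n(HCl) added = 0.09837 × 0.5302 = 0.05216 mol
n(NaOH) used in back-titration = 0.01091 × 0.5354 = 5.841 × 10^-3 mol
n(HCl) left over = 5.841 × 10^-3 mol (1:1 ratio)
n(HCl) consumed by analyte = 0.05216 − 5.841 × 10^-3 = 0.04631 mol
From the 1:2 ratio, n(CaO) = 1/2 × 0.04631 = 0.02316 mol
mass of CaO = 0.02316 × 56.08 = 1.299 g
% CaO = 1.299 / 2.566 × 100 = 50.61 %

50.61 %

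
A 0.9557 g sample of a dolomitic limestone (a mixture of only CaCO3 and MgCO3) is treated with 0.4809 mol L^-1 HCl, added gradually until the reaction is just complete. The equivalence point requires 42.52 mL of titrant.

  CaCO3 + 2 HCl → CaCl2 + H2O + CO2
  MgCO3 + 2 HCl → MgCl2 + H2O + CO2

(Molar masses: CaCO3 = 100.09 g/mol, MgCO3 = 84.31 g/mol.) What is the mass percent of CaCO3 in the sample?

62.20 %

n(HCl) = 0.04252 × 0.4809 = 0.02045 mol
Let x = n(CaCO3), y = n(MgCO3).
Titrant: 2x + 2y = 0.02045;  mass: 100.09x + 84.31y = 0.9557
Solving, x = 5.939 × 10^-3 mol, y = 4.285 × 10^-3 mol
mass of CaCO3 = 5.939 × 10^-3 × 100.09 = 0.5945 g
% CaCO3 = 0.5945 / 0.9557 × 100 = 62.20 %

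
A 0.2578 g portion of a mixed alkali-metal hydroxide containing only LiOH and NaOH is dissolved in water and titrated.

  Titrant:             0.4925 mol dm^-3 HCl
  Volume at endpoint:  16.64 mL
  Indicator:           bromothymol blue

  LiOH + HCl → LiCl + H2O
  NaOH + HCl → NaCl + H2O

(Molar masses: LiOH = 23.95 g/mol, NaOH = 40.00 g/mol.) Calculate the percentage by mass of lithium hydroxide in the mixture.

n(HCl) = 0.01664 × 0.4925 = 8.195 × 10^-3 mol
Let x = n(LiOH), y = n(NaOH).
Titrant: 1x + 1y = 8.195 × 10^-3;  mass: 23.95x + 40.00y = 0.2578
Solving, x = 4.362 × 10^-3 mol, y = 3.833 × 10^-3 mol
mass of LiOH = 4.362 × 10^-3 × 23.95 = 0.1045 g
% LiOH = 0.1045 / 0.2578 × 100 = 40.52 %

40.52 %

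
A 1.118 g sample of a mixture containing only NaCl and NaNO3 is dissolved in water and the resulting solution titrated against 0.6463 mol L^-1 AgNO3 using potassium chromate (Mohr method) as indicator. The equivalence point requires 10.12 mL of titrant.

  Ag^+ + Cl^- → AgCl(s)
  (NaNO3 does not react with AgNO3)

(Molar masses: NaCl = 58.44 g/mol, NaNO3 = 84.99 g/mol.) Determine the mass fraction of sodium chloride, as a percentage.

34.19 %

n(AgNO3) = 0.01012 × 0.6463 = 6.541 × 10^-3 mol
Let x = n(NaCl), y = n(NaNO3).
Titrant: 1x = 6.541 × 10^-3;  mass: 58.44x + 84.99y = 1.118
Solving, x = 6.541 × 10^-3 mol, y = 8.657 × 10^-3 mol
mass of NaCl = 6.541 × 10^-3 × 58.44 = 0.3822 g
% NaCl = 0.3822 / 1.118 × 100 = 34.19 %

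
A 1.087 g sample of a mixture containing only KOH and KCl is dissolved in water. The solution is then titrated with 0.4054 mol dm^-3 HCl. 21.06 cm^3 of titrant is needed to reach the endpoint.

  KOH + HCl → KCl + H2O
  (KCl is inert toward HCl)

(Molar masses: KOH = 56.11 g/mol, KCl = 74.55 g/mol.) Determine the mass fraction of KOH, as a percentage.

n(HCl) = 0.02106 × 0.4054 = 8.538 × 10^-3 mol
Let x = n(KOH), y = n(KCl).
Titrant: 1x = 8.538 × 10^-3;  mass: 56.11x + 74.55y = 1.087
Solving, x = 8.538 × 10^-3 mol, y = 8.155 × 10^-3 mol
mass of KOH = 8.538 × 10^-3 × 56.11 = 0.4791 g
% KOH = 0.4791 / 1.087 × 100 = 44.07 %

44.07 %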